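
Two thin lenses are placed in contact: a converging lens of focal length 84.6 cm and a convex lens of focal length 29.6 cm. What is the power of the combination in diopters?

P₁ = 1/f₁ = 1/(0.846 m) = +1.182 D; P₂ = 1/f₂ = 1/(0.296 m) = +3.378 D.
For thin lenses in contact, P = P₁ + P₂ = (+1.182) + (+3.378) = +4.56 D.

P = +4.56 D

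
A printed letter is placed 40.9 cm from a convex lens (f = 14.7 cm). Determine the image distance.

22.9 cm

Lens equation: 1/q = 1/f − 1/p = 1/(14.70) − 1/(40.9) = 0.06803 − 0.02445 = 0.04358, so q = 22.9 cm.
The image is real, inverted and reduced, on the far side of the lens.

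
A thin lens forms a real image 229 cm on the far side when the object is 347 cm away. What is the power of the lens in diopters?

P = +0.725 D

d_i = +229 cm.
1/f = 1/d_o + 1/d_i = 1/(347) + 1/(229) = 0.007249 cm⁻¹.
f = 138.0 cm = 1.380 m, so P = 1/f = +0.725 D.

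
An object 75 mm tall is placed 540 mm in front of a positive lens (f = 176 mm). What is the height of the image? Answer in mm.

1/d_i = 1/f − 1/d_o = 1/(176.0) − 1/(540) = 0.003830, so d_i = 261.1 mm.
m = −d_i/d_o = -0.4835.
|h_i| = |m|·h_o = 0.4835 × 75 = 36.3 mm. The image is real, inverted and reduced, on the far side of the lens.

36.3 mm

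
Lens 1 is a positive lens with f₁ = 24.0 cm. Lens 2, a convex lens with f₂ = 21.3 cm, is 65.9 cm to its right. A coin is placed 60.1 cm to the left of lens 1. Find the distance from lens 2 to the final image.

Lens 1: 1/d_i1 = 1/f₁ − 1/d_o1 = 1/(24.0) − 1/(60.1) = 0.02503, so d_i1 = 39.96 cm.
The intermediate image is 39.96 cm to the right of lens 1, which is 65.9 − (39.96) = 25.94 cm to the left of lens 2, so d_o2 = +25.94 cm.
Lens 2: 1/d_i2 = 1/f₂ − 1/d_o2 = 1/(21.3) − 1/(25.94) = 0.008398, so d_i2 = 119 cm.
The final image is real, 119 cm to the right of lens 2 (overall magnification ≈ 3.0).

119 cm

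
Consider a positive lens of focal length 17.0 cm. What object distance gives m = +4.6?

m = −d_i/d_o ⇒ d_i = −m·d_o.
1/f = 1/d_o + 1/d_i = 1/d_o − 1/(m·d_o) = (1 − 1/m)/d_o, so d_o = f(1 − 1/m) = (17.00)(1 − 1/(+4.6)) = 13.3 cm.

13.3 cm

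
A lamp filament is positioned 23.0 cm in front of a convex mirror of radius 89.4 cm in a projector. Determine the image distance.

f = R/2 = 89.4/2 = 44.70 cm; for a convex mirror, f = -44.70 cm.
Mirror equation: 1/s_i = 1/f − 1/s_o = 1/(-44.70) − 1/(23.0) = -0.02237 − 0.04348 = -0.06585, so s_i = -15.2 cm.
The image is virtual, upright and reduced, behind the mirror.

15.2 cm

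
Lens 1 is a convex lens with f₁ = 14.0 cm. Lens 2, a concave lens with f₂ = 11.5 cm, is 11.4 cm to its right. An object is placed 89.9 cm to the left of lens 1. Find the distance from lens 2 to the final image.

Lens 1: 1/d_i1 = 1/f₁ − 1/d_o1 = 1/(14.0) − 1/(89.9) = 0.06031, so d_i1 = 16.58 cm.
The intermediate image is 16.58 cm to the right of lens 1, which lies 5.180 cm to the right of lens 2 — a virtual object — so d_o2 = −5.180 cm.
Lens 2 is diverging, so f₂ = −11.5 cm.
Lens 2: 1/d_i2 = 1/f₂ − 1/d_o2 = 1/(-11.5) − 1/(-5.180) = 0.1061, so d_i2 = 9.43 cm.
The final image is real, 9.43 cm to the right of lens 2 (overall magnification ≈ -0.34).

9.43 cm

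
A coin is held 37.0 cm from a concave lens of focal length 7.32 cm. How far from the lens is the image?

6.11 cm

For a concave lens, f = -7.32 cm.
Thin-lens equation: 1/d_i = 1/f − 1/d_o = 1/(-7.320) − 1/(37.0) = -0.1366 − 0.02703 = -0.1636, so d_i = -6.11 cm.
The image is virtual, upright and reduced, on the same side as the object.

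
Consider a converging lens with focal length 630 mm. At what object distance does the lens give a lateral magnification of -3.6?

805 mm

m = −d_i/d_o ⇒ d_i = −m·d_o.
1/f = 1/d_o + 1/d_i = 1/d_o − 1/(m·d_o) = (1 − 1/m)/d_o, so d_o = f(1 − 1/m) = (630.0)(1 − 1/(-3.6)) = 805 mm.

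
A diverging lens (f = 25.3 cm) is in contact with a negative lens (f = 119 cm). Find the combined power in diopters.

P₁ = 1/f₁ = 1/(-0.253 m) = -3.953 D; P₂ = 1/f₂ = 1/(-1.19 m) = -0.8403 D.
For thin lenses in contact, P = P₁ + P₂ = (-3.953) + (-0.8403) = -4.79 D.

P = -4.79 D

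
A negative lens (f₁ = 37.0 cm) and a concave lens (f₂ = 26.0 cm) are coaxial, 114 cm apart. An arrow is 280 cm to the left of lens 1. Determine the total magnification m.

m = +0.0176

f₁ = −37.0 cm (diverging).
Lens 1: 1/d_i1 = 1/(-37.0) − 1/(280) = -0.03060, so d_i1 = -32.68 cm; m₁ = −d_i1/d_o1 = +0.1167.
d_o2 = 114 − (-32.68) = 146.7 cm.
f₂ = −26.0 cm (diverging).
Lens 2: 1/d_i2 = 1/(-26.0) − 1/(146.7) = -0.04528, so d_i2 = -22.09 cm; m₂ = −d_i2/d_o2 = +0.1506.
m = m₁·m₂ = (+0.1167)(+0.1506) = +0.0176.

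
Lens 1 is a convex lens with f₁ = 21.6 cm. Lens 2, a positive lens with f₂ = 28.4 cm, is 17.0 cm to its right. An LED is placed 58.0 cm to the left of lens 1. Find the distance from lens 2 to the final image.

10.8 cm

Lens 1: 1/d_i1 = 1/f₁ − 1/d_o1 = 1/(21.6) − 1/(58.0) = 0.02905, so d_i1 = 34.42 cm.
The intermediate image is 34.42 cm to the right of lens 1, which lies 17.42 cm to the right of lens 2 — a virtual object — so d_o2 = −17.42 cm.
Lens 2: 1/d_i2 = 1/f₂ − 1/d_o2 = 1/(28.4) − 1/(-17.42) = 0.09262, so d_i2 = 10.8 cm.
The final image is real, 10.8 cm to the right of lens 2 (overall magnification ≈ -0.37).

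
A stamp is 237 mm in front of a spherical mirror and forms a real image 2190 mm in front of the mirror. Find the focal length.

Real image ⇒ d_i = +2190 mm.
1/f = 1/d_o + 1/d_i = 1/(237) + 1/(2190) = 0.004676, so f = 214 mm.
Since f is positive, the spherical mirror is concave.

f = 214 mm (concave)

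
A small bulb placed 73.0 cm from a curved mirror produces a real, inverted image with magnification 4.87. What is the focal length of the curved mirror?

f = 60.6 cm (concave)

m = −d_i/d_o ⇒ d_i = −m·d_o = −(-4.87)·(73.0) = 355.5 cm.
1/f = 1/d_o + 1/d_i = 1/(73.0) + 1/(355.5) = 0.01651, so f = 60.6 cm.
Since f is positive, the curved mirror is concave.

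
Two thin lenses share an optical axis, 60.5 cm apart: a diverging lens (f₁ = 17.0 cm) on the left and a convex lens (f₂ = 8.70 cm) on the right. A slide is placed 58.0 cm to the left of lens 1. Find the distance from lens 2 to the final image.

9.87 cm

Lens 1 is diverging, so f₁ = −17.0 cm.
Lens 1: 1/d_i1 = 1/f₁ − 1/d_o1 = 1/(-17.0) − 1/(58.0) = -0.07606, so d_i1 = -13.15 cm.
The intermediate image is 13.15 cm to the left of lens 1 (virtual), which is 60.5 − (-13.15) = 73.65 cm to the left of lens 2, so d_o2 = +73.65 cm.
Lens 2: 1/d_i2 = 1/f₂ − 1/d_o2 = 1/(8.70) − 1/(73.65) = 0.1014, so d_i2 = 9.87 cm.
The final image is real, 9.87 cm to the right of lens 2 (overall magnification ≈ -0.030).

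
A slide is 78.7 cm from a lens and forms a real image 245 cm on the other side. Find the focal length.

f = 59.6 cm (converging)

Real image ⇒ d_i = +245 cm.
1/f = 1/d_o + 1/d_i = 1/(78.7) + 1/(245) = 0.01679, so f = 59.6 cm.
Since f is positive, the lens is converging.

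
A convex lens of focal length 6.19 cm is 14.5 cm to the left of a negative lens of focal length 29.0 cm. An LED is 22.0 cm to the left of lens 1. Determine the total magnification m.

m = -0.325

Lens 1: 1/d_i1 = 1/(6.19) − 1/(22.0) = 0.1161, so d_i1 = 8.614 cm; m₁ = −d_i1/d_o1 = -0.3915.
d_o2 = 14.5 − (8.614) = 5.886 cm.
f₂ = −29.0 cm (diverging).
Lens 2: 1/d_i2 = 1/(-29.0) − 1/(5.886) = -0.2044, so d_i2 = -4.893 cm; m₂ = −d_i2/d_o2 = +0.8313.
m = m₁·m₂ = (-0.3915)(+0.8313) = -0.325.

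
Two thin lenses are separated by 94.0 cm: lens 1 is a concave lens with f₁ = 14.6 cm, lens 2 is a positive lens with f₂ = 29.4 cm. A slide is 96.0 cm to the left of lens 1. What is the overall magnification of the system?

m = -0.0502

f₁ = −14.6 cm (diverging).
Lens 1: 1/d_i1 = 1/(-14.6) − 1/(96.0) = -0.07891, so d_i1 = -12.67 cm; m₁ = −d_i1/d_o1 = +0.1320.
d_o2 = 94.0 − (-12.67) = 106.7 cm.
Lens 2: 1/d_i2 = 1/(29.4) − 1/(106.7) = 0.02464, so d_i2 = 40.58 cm; m₂ = −d_i2/d_o2 = -0.3803.
m = m₁·m₂ = (+0.1320)(-0.3803) = -0.0502.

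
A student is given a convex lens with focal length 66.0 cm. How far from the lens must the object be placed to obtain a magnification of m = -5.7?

m = −d_i/d_o ⇒ d_i = −m·d_o.
1/f = 1/d_o + 1/d_i = 1/d_o − 1/(m·d_o) = (1 − 1/m)/d_o, so d_o = f(1 − 1/m) = (66.00)(1 − 1/(-5.7)) = 77.6 cm.

77.6 cm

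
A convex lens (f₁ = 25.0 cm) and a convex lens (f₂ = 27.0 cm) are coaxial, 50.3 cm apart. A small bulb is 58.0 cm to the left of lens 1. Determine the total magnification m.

Lens 1: 1/d_i1 = 1/(25.0) − 1/(58.0) = 0.02276, so d_i1 = 43.94 cm; m₁ = −d_i1/d_o1 = -0.7576.
d_o2 = 50.3 − (43.94) = 6.360 cm.
Lens 2: 1/d_i2 = 1/(27.0) − 1/(6.360) = -0.1202, so d_i2 = -8.320 cm; m₂ = −d_i2/d_o2 = +1.308.
m = m₁·m₂ = (-0.7576)(+1.308) = -0.991.

m = -0.991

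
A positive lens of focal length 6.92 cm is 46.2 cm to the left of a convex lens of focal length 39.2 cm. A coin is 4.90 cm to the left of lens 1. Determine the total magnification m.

Lens 1: 1/d_i1 = 1/(6.92) − 1/(4.90) = -0.05957, so d_i1 = -16.79 cm; m₁ = −d_i1/d_o1 = +3.427.
d_o2 = 46.2 − (-16.79) = 62.99 cm.
Lens 2: 1/d_i2 = 1/(39.2) − 1/(62.99) = 0.009635, so d_i2 = 103.8 cm; m₂ = −d_i2/d_o2 = -1.648.
m = m₁·m₂ = (+3.427)(-1.648) = -5.65.

m = -5.65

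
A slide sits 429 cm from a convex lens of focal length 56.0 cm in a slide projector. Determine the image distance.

64.4 cm

Thin-lens equation: 1/s_i = 1/f − 1/s_o = 1/(56.00) − 1/(429) = 0.01786 − 0.002331 = 0.01553, so s_i = 64.4 cm.
The image is real, inverted and reduced, on the far side of the lens.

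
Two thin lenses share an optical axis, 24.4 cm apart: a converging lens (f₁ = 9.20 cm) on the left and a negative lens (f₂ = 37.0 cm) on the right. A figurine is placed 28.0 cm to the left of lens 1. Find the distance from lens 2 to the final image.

8.30 cm

Lens 1: 1/d_i1 = 1/f₁ − 1/d_o1 = 1/(9.20) − 1/(28.0) = 0.07298, so d_i1 = 13.70 cm.
The intermediate image is 13.70 cm to the right of lens 1, which is 24.4 − (13.70) = 10.70 cm to the left of lens 2, so d_o2 = +10.70 cm.
Lens 2 is diverging, so f₂ = −37.0 cm.
Lens 2: 1/d_i2 = 1/f₂ − 1/d_o2 = 1/(-37.0) − 1/(10.70) = -0.1205, so d_i2 = -8.30 cm.
The final image is virtual, 8.30 cm to the left of lens 2 (overall magnification ≈ -0.38).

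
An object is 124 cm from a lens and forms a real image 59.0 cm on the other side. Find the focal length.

Real image ⇒ d_i = +59.0 cm.
1/f = 1/d_o + 1/d_i = 1/(124) + 1/(59.0) = 0.02501, so f = 40.0 cm.
Since f is positive, the lens is converging.

f = 40.0 cm (converging)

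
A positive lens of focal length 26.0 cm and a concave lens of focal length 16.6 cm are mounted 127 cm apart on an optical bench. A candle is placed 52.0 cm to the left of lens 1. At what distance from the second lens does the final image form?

Lens 1: 1/d_i1 = 1/f₁ − 1/d_o1 = 1/(26.0) − 1/(52.0) = 0.01923, so d_i1 = 52.00 cm.
The intermediate image is 52.00 cm to the right of lens 1, which is 127 − (52.00) = 75.00 cm to the left of lens 2, so d_o2 = +75.00 cm.
Lens 2 is diverging, so f₂ = −16.6 cm.
Lens 2: 1/d_i2 = 1/f₂ − 1/d_o2 = 1/(-16.6) − 1/(75.00) = -0.07357, so d_i2 = -13.6 cm.
The final image is virtual, 13.6 cm to the left of lens 2 (overall magnification ≈ -0.18).

13.6 cm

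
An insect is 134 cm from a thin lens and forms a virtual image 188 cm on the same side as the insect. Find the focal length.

Virtual image ⇒ d_i = −188 cm.
1/f = 1/d_o + 1/d_i = 1/(134) + 1/(-188) = 0.002144, so f = 467 cm.
Since f is positive, the thin lens is converging.

f = 467 cm (converging)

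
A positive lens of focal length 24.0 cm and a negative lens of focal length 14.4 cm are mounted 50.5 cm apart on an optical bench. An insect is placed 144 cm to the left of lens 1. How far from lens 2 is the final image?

Lens 1: 1/d_i1 = 1/f₁ − 1/d_o1 = 1/(24.0) − 1/(144) = 0.03472, so d_i1 = 28.80 cm.
The intermediate image is 28.80 cm to the right of lens 1, which is 50.5 − (28.80) = 21.70 cm to the left of lens 2, so d_o2 = +21.70 cm.
Lens 2 is diverging, so f₂ = −14.4 cm.
Lens 2: 1/d_i2 = 1/f₂ − 1/d_o2 = 1/(-14.4) − 1/(21.70) = -0.1155, so d_i2 = -8.66 cm.
The final image is virtual, 8.66 cm to the left of lens 2 (overall magnification ≈ -0.080).

8.66 cm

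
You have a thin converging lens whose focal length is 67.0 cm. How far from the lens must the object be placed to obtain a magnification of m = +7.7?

m = −d_i/d_o ⇒ d_i = −m·d_o.
1/f = 1/d_o + 1/d_i = 1/d_o − 1/(m·d_o) = (1 − 1/m)/d_o, so d_o = f(1 − 1/m) = (67.00)(1 − 1/(+7.7)) = 58.3 cm.

58.3 cm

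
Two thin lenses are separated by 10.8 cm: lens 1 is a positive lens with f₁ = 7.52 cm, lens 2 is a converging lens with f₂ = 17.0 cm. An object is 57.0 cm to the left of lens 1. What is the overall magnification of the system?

m = -0.174

Lens 1: 1/d_i1 = 1/(7.52) − 1/(57.0) = 0.1154, so d_i1 = 8.663 cm; m₁ = −d_i1/d_o1 = -0.1520.
d_o2 = 10.8 − (8.663) = 2.137 cm.
Lens 2: 1/d_i2 = 1/(17.0) − 1/(2.137) = -0.4091, so d_i2 = -2.444 cm; m₂ = −d_i2/d_o2 = +1.144.
m = m₁·m₂ = (-0.1520)(+1.144) = -0.174.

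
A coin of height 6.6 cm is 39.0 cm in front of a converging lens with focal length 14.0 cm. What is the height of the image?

1/d_i = 1/f − 1/d_o = 1/(14.00) − 1/(39.0) = 0.04579, so d_i = 21.84 cm.
m = −d_i/d_o = -0.5600.
|h_i| = |m|·h_o = 0.5600 × 6.6 = 3.70 cm. The image is real, inverted and reduced, on the far side of the lens.

3.70 cm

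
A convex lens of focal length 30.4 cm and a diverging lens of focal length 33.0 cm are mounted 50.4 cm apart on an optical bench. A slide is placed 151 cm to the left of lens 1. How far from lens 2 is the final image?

Lens 1: 1/d_i1 = 1/f₁ − 1/d_o1 = 1/(30.4) − 1/(151) = 0.02627, so d_i1 = 38.06 cm.
The intermediate image is 38.06 cm to the right of lens 1, which is 50.4 − (38.06) = 12.34 cm to the left of lens 2, so d_o2 = +12.34 cm.
Lens 2 is diverging, so f₂ = −33.0 cm.
Lens 2: 1/d_i2 = 1/f₂ − 1/d_o2 = 1/(-33.0) − 1/(12.34) = -0.1113, so d_i2 = -8.98 cm.
The final image is virtual, 8.98 cm to the left of lens 2 (overall magnification ≈ -0.18).

8.98 cm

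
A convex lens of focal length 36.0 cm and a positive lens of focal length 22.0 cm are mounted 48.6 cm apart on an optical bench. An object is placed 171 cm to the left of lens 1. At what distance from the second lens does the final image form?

3.47 cm

Lens 1: 1/d_i1 = 1/f₁ − 1/d_o1 = 1/(36.0) − 1/(171) = 0.02193, so d_i1 = 45.60 cm.
The intermediate image is 45.60 cm to the right of lens 1, which is 48.6 − (45.60) = 3.000 cm to the left of lens 2, so d_o2 = +3.000 cm.
Lens 2: 1/d_i2 = 1/f₂ − 1/d_o2 = 1/(22.0) − 1/(3.000) = -0.2879, so d_i2 = -3.47 cm.
The final image is virtual, 3.47 cm to the left of lens 2 (overall magnification ≈ -0.31).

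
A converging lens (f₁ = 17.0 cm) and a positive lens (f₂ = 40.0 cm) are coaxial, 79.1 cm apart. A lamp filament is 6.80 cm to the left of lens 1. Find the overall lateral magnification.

m = -1.32

Lens 1: 1/d_i1 = 1/(17.0) − 1/(6.80) = -0.08824, so d_i1 = -11.33 cm; m₁ = −d_i1/d_o1 = +1.666.
d_o2 = 79.1 − (-11.33) = 90.43 cm.
Lens 2: 1/d_i2 = 1/(40.0) − 1/(90.43) = 0.01394, so d_i2 = 71.73 cm; m₂ = −d_i2/d_o2 = -0.7932.
m = m₁·m₂ = (+1.666)(-0.7932) = -1.32.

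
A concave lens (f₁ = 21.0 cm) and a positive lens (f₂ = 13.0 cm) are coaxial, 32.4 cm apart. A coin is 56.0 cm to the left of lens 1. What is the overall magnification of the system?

m = -0.102

f₁ = −21.0 cm (diverging).
Lens 1: 1/d_i1 = 1/(-21.0) − 1/(56.0) = -0.06548, so d_i1 = -15.27 cm; m₁ = −d_i1/d_o1 = +0.2727.
d_o2 = 32.4 − (-15.27) = 47.67 cm.
Lens 2: 1/d_i2 = 1/(13.0) − 1/(47.67) = 0.05595, so d_i2 = 17.87 cm; m₂ = −d_i2/d_o2 = -0.3750.
m = m₁·m₂ = (+0.2727)(-0.3750) = -0.102.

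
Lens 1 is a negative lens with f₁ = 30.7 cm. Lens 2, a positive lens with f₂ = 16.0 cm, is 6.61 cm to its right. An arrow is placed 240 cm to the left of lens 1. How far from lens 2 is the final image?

Lens 1 is diverging, so f₁ = −30.7 cm.
Lens 1: 1/d_i1 = 1/f₁ − 1/d_o1 = 1/(-30.7) − 1/(240) = -0.03674, so d_i1 = -27.22 cm.
The intermediate image is 27.22 cm to the left of lens 1 (virtual), which is 6.61 − (-27.22) = 33.83 cm to the left of lens 2, so d_o2 = +33.83 cm.
Lens 2: 1/d_i2 = 1/f₂ − 1/d_o2 = 1/(16.0) − 1/(33.83) = 0.03294, so d_i2 = 30.4 cm.
The final image is real, 30.4 cm to the right of lens 2 (overall magnification ≈ -0.10).

30.4 cm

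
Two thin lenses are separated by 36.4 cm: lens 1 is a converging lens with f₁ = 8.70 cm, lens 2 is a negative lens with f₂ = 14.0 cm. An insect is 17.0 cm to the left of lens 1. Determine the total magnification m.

Lens 1: 1/d_i1 = 1/(8.70) − 1/(17.0) = 0.05612, so d_i1 = 17.82 cm; m₁ = −d_i1/d_o1 = -1.048.
d_o2 = 36.4 − (17.82) = 18.58 cm.
f₂ = −14.0 cm (diverging).
Lens 2: 1/d_i2 = 1/(-14.0) − 1/(18.58) = -0.1252, so d_i2 = -7.984 cm; m₂ = −d_i2/d_o2 = +0.4297.
m = m₁·m₂ = (-1.048)(+0.4297) = -0.450.

m = -0.450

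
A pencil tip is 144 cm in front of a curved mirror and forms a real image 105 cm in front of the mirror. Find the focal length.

f = 60.7 cm (concave)

Real image ⇒ d_i = +105 cm.
1/f = 1/d_o + 1/d_i = 1/(144) + 1/(105) = 0.01647, so f = 60.7 cm.
Since f is positive, the curved mirror is concave.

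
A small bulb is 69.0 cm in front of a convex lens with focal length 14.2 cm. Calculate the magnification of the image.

m = -0.259

1/d_i = 1/f − 1/d_o = 1/(14.20) − 1/(69.0) = 0.05593, so d_i = 17.88 cm.
m = −d_i/d_o = −(17.88)/(69.0) = -0.259.
The image is real, inverted and reduced, on the far side of the lens.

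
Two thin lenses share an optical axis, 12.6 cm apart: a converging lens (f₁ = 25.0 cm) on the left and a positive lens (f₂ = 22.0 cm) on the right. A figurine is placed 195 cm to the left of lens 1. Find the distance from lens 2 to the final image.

9.29 cm

Lens 1: 1/d_i1 = 1/f₁ − 1/d_o1 = 1/(25.0) − 1/(195) = 0.03487, so d_i1 = 28.68 cm.
The intermediate image is 28.68 cm to the right of lens 1, which lies 16.08 cm to the right of lens 2 — a virtual object — so d_o2 = −16.08 cm.
Lens 2: 1/d_i2 = 1/f₂ − 1/d_o2 = 1/(22.0) − 1/(-16.08) = 0.1076, so d_i2 = 9.29 cm.
The final image is real, 9.29 cm to the right of lens 2 (overall magnification ≈ -0.085).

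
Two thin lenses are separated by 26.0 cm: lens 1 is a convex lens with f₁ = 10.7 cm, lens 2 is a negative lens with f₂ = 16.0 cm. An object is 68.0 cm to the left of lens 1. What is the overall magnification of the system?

m = -0.102

Lens 1: 1/d_i1 = 1/(10.7) − 1/(68.0) = 0.07875, so d_i1 = 12.70 cm; m₁ = −d_i1/d_o1 = -0.1868.
d_o2 = 26.0 − (12.70) = 13.30 cm.
f₂ = −16.0 cm (diverging).
Lens 2: 1/d_i2 = 1/(-16.0) − 1/(13.30) = -0.1377, so d_i2 = -7.263 cm; m₂ = −d_i2/d_o2 = +0.5461.
m = m₁·m₂ = (-0.1868)(+0.5461) = -0.102.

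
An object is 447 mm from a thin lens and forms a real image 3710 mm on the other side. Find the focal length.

Real image ⇒ d_i = +3710 mm.
1/f = 1/d_o + 1/d_i = 1/(447) + 1/(3710) = 0.002507, so f = 399 mm.
Since f is positive, the thin lens is converging.

f = 399 mm (converging)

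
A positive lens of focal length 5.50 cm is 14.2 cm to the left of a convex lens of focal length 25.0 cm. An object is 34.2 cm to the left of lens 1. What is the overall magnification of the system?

Lens 1: 1/d_i1 = 1/(5.50) − 1/(34.2) = 0.1526, so d_i1 = 6.554 cm; m₁ = −d_i1/d_o1 = -0.1916.
d_o2 = 14.2 − (6.554) = 7.646 cm.
Lens 2: 1/d_i2 = 1/(25.0) − 1/(7.646) = -0.09079, so d_i2 = -11.01 cm; m₂ = −d_i2/d_o2 = +1.441.
m = m₁·m₂ = (-0.1916)(+1.441) = -0.276.

m = -0.276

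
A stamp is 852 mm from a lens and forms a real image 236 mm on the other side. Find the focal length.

f = 185 mm (converging)

Real image ⇒ d_i = +236 mm.
1/f = 1/d_o + 1/d_i = 1/(852) + 1/(236) = 0.005411, so f = 185 mm.
Since f is positive, the lens is converging.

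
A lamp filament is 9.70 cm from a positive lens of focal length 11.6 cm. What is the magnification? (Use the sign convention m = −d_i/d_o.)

m = +6.11

1/d_i = 1/f − 1/d_o = 1/(11.60) − 1/(9.70) = -0.01689, so d_i = -59.22 cm.
m = −d_i/d_o = −(-59.22)/(9.70) = +6.11.
The image is virtual, upright and enlarged, on the same side as the object.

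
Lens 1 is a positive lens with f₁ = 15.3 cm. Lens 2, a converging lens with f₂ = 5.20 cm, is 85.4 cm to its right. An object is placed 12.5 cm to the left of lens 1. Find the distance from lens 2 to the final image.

Lens 1: 1/d_i1 = 1/f₁ − 1/d_o1 = 1/(15.3) − 1/(12.5) = -0.01464, so d_i1 = -68.30 cm.
The intermediate image is 68.30 cm to the left of lens 1 (virtual), which is 85.4 − (-68.30) = 153.7 cm to the left of lens 2, so d_o2 = +153.7 cm.
Lens 2: 1/d_i2 = 1/f₂ − 1/d_o2 = 1/(5.20) − 1/(153.7) = 0.1858, so d_i2 = 5.38 cm.
The final image is real, 5.38 cm to the right of lens 2 (overall magnification ≈ -0.19).

5.38 cm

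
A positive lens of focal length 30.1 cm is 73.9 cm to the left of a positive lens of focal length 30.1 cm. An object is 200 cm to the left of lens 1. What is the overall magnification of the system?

Lens 1: 1/d_i1 = 1/(30.1) − 1/(200) = 0.02822, so d_i1 = 35.43 cm; m₁ = −d_i1/d_o1 = -0.1772.
d_o2 = 73.9 − (35.43) = 38.47 cm.
Lens 2: 1/d_i2 = 1/(30.1) − 1/(38.47) = 0.007228, so d_i2 = 138.3 cm; m₂ = −d_i2/d_o2 = -3.596.
m = m₁·m₂ = (-0.1772)(-3.596) = +0.637.

m = +0.637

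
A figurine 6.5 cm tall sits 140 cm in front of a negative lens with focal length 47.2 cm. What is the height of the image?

1.64 cm

For a negative lens, f = -47.2 cm.
1/d_i = 1/f − 1/d_o = 1/(-47.20) − 1/(140) = -0.02833, so d_i = -35.30 cm.
m = −d_i/d_o = +0.2521.
|h_i| = |m|·h_o = 0.2521 × 6.5 = 1.64 cm. The image is virtual, upright and reduced, on the same side as the object.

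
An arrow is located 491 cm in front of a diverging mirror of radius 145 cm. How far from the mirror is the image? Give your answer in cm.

f = R/2 = 145/2 = 72.50 cm; for a diverging mirror, f = -72.50 cm.
Mirror equation: 1/d_i = 1/f − 1/d_o = 1/(-72.50) − 1/(491) = -0.01379 − 0.002037 = -0.01583, so d_i = -63.2 cm.
The image is virtual, upright and reduced, behind the mirror.

63.2 cm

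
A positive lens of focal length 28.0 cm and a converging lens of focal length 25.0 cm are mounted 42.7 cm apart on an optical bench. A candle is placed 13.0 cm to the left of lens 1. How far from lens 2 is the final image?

39.9 cm

Lens 1: 1/d_i1 = 1/f₁ − 1/d_o1 = 1/(28.0) − 1/(13.0) = -0.04121, so d_i1 = -24.27 cm.
The intermediate image is 24.27 cm to the left of lens 1 (virtual), which is 42.7 − (-24.27) = 66.97 cm to the left of lens 2, so d_o2 = +66.97 cm.
Lens 2: 1/d_i2 = 1/f₂ − 1/d_o2 = 1/(25.0) − 1/(66.97) = 0.02507, so d_i2 = 39.9 cm.
The final image is real, 39.9 cm to the right of lens 2 (overall magnification ≈ -1.1).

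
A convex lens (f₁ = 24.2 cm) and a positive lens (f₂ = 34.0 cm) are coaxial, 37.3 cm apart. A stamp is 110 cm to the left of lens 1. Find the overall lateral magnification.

m = -0.346

Lens 1: 1/d_i1 = 1/(24.2) − 1/(110) = 0.03223, so d_i1 = 31.03 cm; m₁ = −d_i1/d_o1 = -0.2821.
d_o2 = 37.3 − (31.03) = 6.270 cm.
Lens 2: 1/d_i2 = 1/(34.0) − 1/(6.270) = -0.1301, so d_i2 = -7.688 cm; m₂ = −d_i2/d_o2 = +1.226.
m = m₁·m₂ = (-0.2821)(+1.226) = -0.346.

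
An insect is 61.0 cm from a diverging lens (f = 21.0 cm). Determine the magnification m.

m = +0.256

For a diverging lens, f = -21.0 cm.
1/d_i = 1/f − 1/d_o = 1/(-21.00) − 1/(61.0) = -0.06401, so d_i = -15.62 cm.
m = −d_i/d_o = −(-15.62)/(61.0) = +0.256.
The image is virtual, upright and reduced, on the same side as the object.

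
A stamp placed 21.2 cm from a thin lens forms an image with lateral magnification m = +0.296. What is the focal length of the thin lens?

f = -8.91 cm (diverging)

m = −d_i/d_o ⇒ d_i = −m·d_o = −(+0.296)·(21.2) = -6.275 cm.
1/f = 1/d_o + 1/d_i = 1/(21.2) + 1/(-6.275) = -0.1122, so f = -8.91 cm.
Since f is negative, the thin lens is diverging.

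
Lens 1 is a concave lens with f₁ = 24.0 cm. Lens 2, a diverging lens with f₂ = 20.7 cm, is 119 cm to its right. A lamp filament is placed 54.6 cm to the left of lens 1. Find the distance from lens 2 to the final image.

18.0 cm

Lens 1 is diverging, so f₁ = −24.0 cm.
Lens 1: 1/d_i1 = 1/f₁ − 1/d_o1 = 1/(-24.0) − 1/(54.6) = -0.05998, so d_i1 = -16.67 cm.
The intermediate image is 16.67 cm to the left of lens 1 (virtual), which is 119 − (-16.67) = 135.7 cm to the left of lens 2, so d_o2 = +135.7 cm.
Lens 2 is diverging, so f₂ = −20.7 cm.
Lens 2: 1/d_i2 = 1/f₂ − 1/d_o2 = 1/(-20.7) − 1/(135.7) = -0.05568, so d_i2 = -18.0 cm.
The final image is virtual, 18.0 cm to the left of lens 2 (overall magnification ≈ 0.040).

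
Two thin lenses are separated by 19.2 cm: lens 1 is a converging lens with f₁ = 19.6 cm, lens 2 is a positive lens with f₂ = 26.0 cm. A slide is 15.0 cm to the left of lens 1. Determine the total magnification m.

m = -1.94

Lens 1: 1/d_i1 = 1/(19.6) − 1/(15.0) = -0.01565, so d_i1 = -63.91 cm; m₁ = −d_i1/d_o1 = +4.261.
d_o2 = 19.2 − (-63.91) = 83.11 cm.
Lens 2: 1/d_i2 = 1/(26.0) − 1/(83.11) = 0.02643, so d_i2 = 37.84 cm; m₂ = −d_i2/d_o2 = -0.4553.
m = m₁·m₂ = (+4.261)(-0.4553) = -1.94.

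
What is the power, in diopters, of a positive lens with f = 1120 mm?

f = 112 cm = 1.12 m.
P = 1/f = 1/(1.12 m) = +0.893 D.

P = +0.893 D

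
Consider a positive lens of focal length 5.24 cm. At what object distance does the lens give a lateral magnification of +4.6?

m = −d_i/d_o ⇒ d_i = −m·d_o.
1/f = 1/d_o + 1/d_i = 1/d_o − 1/(m·d_o) = (1 − 1/m)/d_o, so d_o = f(1 − 1/m) = (5.240)(1 − 1/(+4.6)) = 4.10 cm.

4.10 cm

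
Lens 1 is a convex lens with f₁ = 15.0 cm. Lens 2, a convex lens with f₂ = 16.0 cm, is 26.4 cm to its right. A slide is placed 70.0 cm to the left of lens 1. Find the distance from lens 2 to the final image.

Lens 1: 1/d_i1 = 1/f₁ − 1/d_o1 = 1/(15.0) − 1/(70.0) = 0.05238, so d_i1 = 19.09 cm.
The intermediate image is 19.09 cm to the right of lens 1, which is 26.4 − (19.09) = 7.310 cm to the left of lens 2, so d_o2 = +7.310 cm.
Lens 2: 1/d_i2 = 1/f₂ − 1/d_o2 = 1/(16.0) − 1/(7.310) = -0.07430, so d_i2 = -13.5 cm.
The final image is virtual, 13.5 cm to the left of lens 2 (overall magnification ≈ -0.50).

13.5 cm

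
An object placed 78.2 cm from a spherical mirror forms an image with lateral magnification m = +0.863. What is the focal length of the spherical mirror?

f = -493 cm (convex)

m = −d_i/d_o ⇒ d_i = −m·d_o = −(+0.863)·(78.2) = -67.49 cm.
1/f = 1/d_o + 1/d_i = 1/(78.2) + 1/(-67.49) = -0.002029, so f = -493 cm.
Since f is negative, the spherical mirror is convex.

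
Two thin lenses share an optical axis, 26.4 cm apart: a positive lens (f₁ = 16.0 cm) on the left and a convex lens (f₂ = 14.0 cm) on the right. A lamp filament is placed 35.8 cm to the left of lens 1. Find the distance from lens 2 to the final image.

Lens 1: 1/d_i1 = 1/f₁ − 1/d_o1 = 1/(16.0) − 1/(35.8) = 0.03457, so d_i1 = 28.93 cm.
The intermediate image is 28.93 cm to the right of lens 1, which lies 2.530 cm to the right of lens 2 — a virtual object — so d_o2 = −2.530 cm.
Lens 2: 1/d_i2 = 1/f₂ − 1/d_o2 = 1/(14.0) − 1/(-2.530) = 0.4667, so d_i2 = 2.14 cm.
The final image is real, 2.14 cm to the right of lens 2 (overall magnification ≈ -0.68).

2.14 cm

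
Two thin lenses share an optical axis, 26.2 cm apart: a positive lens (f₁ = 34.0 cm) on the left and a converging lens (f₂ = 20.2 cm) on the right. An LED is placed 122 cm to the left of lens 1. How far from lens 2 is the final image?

Lens 1: 1/d_i1 = 1/f₁ − 1/d_o1 = 1/(34.0) − 1/(122) = 0.02122, so d_i1 = 47.14 cm.
The intermediate image is 47.14 cm to the right of lens 1, which lies 20.94 cm to the right of lens 2 — a virtual object — so d_o2 = −20.94 cm.
Lens 2: 1/d_i2 = 1/f₂ − 1/d_o2 = 1/(20.2) − 1/(-20.94) = 0.09726, so d_i2 = 10.3 cm.
The final image is real, 10.3 cm to the right of lens 2 (overall magnification ≈ -0.19).

10.3 cm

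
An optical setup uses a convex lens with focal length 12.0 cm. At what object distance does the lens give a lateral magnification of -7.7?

m = −d_i/d_o ⇒ d_i = −m·d_o.
1/f = 1/d_o + 1/d_i = 1/d_o − 1/(m·d_o) = (1 − 1/m)/d_o, so d_o = f(1 − 1/m) = (12.00)(1 − 1/(-7.7)) = 13.6 cm.

13.6 cm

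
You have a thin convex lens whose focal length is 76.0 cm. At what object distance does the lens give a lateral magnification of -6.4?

m = −d_i/d_o ⇒ d_i = −m·d_o.
1/f = 1/d_o + 1/d_i = 1/d_o − 1/(m·d_o) = (1 − 1/m)/d_o, so d_o = f(1 − 1/m) = (76.00)(1 − 1/(-6.4)) = 87.9 cm.

87.9 cm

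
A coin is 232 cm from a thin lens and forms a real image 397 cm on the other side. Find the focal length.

f = 146 cm (converging)

Real image ⇒ d_i = +397 cm.
1/f = 1/d_o + 1/d_i = 1/(232) + 1/(397) = 0.006829, so f = 146 cm.
Since f is positive, the thin lens is converging.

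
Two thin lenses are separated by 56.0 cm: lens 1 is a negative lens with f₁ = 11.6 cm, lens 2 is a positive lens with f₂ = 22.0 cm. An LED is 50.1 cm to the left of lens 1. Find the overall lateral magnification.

m = -0.0953

f₁ = −11.6 cm (diverging).
Lens 1: 1/d_i1 = 1/(-11.6) − 1/(50.1) = -0.1062, so d_i1 = -9.419 cm; m₁ = −d_i1/d_o1 = +0.1880.
d_o2 = 56.0 − (-9.419) = 65.42 cm.
Lens 2: 1/d_i2 = 1/(22.0) − 1/(65.42) = 0.03017, so d_i2 = 33.15 cm; m₂ = −d_i2/d_o2 = -0.5067.
m = m₁·m₂ = (+0.1880)(-0.5067) = -0.0953.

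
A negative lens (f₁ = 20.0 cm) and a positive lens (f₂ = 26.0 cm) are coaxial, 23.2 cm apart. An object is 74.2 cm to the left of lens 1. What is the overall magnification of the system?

m = -0.426

f₁ = −20.0 cm (diverging).
Lens 1: 1/d_i1 = 1/(-20.0) − 1/(74.2) = -0.06348, so d_i1 = -15.75 cm; m₁ = −d_i1/d_o1 = +0.2123.
d_o2 = 23.2 − (-15.75) = 38.95 cm.
Lens 2: 1/d_i2 = 1/(26.0) − 1/(38.95) = 0.01279, so d_i2 = 78.20 cm; m₂ = −d_i2/d_o2 = -2.008.
m = m₁·m₂ = (+0.2123)(-2.008) = -0.426.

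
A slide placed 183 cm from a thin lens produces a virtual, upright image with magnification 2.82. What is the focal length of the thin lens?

m = −d_i/d_o ⇒ d_i = −m·d_o = −(+2.82)·(183) = -516.1 cm.
1/f = 1/d_o + 1/d_i = 1/(183) + 1/(-516.1) = 0.003527, so f = 284 cm.
Since f is positive, the thin lens is converging.

f = 284 cm (converging)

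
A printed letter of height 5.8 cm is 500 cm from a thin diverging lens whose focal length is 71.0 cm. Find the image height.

For a diverging lens, f = -71.0 cm.
1/d_i = 1/f − 1/d_o = 1/(-71.00) − 1/(500) = -0.01608, so d_i = -62.17 cm.
m = −d_i/d_o = +0.1243.
|h_i| = |m|·h_o = 0.1243 × 5.8 = 0.721 cm. The image is virtual, upright and reduced, on the same side as the object.

0.721 cm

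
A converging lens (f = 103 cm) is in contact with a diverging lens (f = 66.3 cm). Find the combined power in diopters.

P = -0.537 D

P₁ = 1/f₁ = 1/(1.03 m) = +0.9709 D; P₂ = 1/f₂ = 1/(-0.663 m) = -1.508 D.
For thin lenses in contact, P = P₁ + P₂ = (+0.9709) + (-1.508) = -0.537 D.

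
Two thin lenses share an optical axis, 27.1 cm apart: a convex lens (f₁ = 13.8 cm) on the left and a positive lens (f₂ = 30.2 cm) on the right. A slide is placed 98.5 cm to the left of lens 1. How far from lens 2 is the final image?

Lens 1: 1/d_i1 = 1/f₁ − 1/d_o1 = 1/(13.8) − 1/(98.5) = 0.06231, so d_i1 = 16.05 cm.
The intermediate image is 16.05 cm to the right of lens 1, which is 27.1 − (16.05) = 11.05 cm to the left of lens 2, so d_o2 = +11.05 cm.
Lens 2: 1/d_i2 = 1/f₂ − 1/d_o2 = 1/(30.2) − 1/(11.05) = -0.05739, so d_i2 = -17.4 cm.
The final image is virtual, 17.4 cm to the left of lens 2 (overall magnification ≈ -0.26).

17.4 cm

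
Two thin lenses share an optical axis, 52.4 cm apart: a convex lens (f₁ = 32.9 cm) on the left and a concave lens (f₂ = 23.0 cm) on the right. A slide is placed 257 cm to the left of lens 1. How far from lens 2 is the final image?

Lens 1: 1/d_i1 = 1/f₁ − 1/d_o1 = 1/(32.9) − 1/(257) = 0.02650, so d_i1 = 37.73 cm.
The intermediate image is 37.73 cm to the right of lens 1, which is 52.4 − (37.73) = 14.67 cm to the left of lens 2, so d_o2 = +14.67 cm.
Lens 2 is diverging, so f₂ = −23.0 cm.
Lens 2: 1/d_i2 = 1/f₂ − 1/d_o2 = 1/(-23.0) − 1/(14.67) = -0.1116, so d_i2 = -8.96 cm.
The final image is virtual, 8.96 cm to the left of lens 2 (overall magnification ≈ -0.090).

8.96 cm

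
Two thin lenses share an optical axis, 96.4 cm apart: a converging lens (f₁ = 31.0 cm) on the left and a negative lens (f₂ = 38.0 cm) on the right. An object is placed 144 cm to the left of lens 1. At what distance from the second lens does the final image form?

22.8 cm

Lens 1: 1/d_i1 = 1/f₁ − 1/d_o1 = 1/(31.0) − 1/(144) = 0.02531, so d_i1 = 39.50 cm.
The intermediate image is 39.50 cm to the right of lens 1, which is 96.4 − (39.50) = 56.90 cm to the left of lens 2, so d_o2 = +56.90 cm.
Lens 2 is diverging, so f₂ = −38.0 cm.
Lens 2: 1/d_i2 = 1/f₂ − 1/d_o2 = 1/(-38.0) − 1/(56.90) = -0.04389, so d_i2 = -22.8 cm.
The final image is virtual, 22.8 cm to the left of lens 2 (overall magnification ≈ -0.11).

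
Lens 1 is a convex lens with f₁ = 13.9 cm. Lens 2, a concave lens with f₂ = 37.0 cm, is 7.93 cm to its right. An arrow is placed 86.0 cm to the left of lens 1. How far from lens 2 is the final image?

11.3 cm

Lens 1: 1/d_i1 = 1/f₁ − 1/d_o1 = 1/(13.9) − 1/(86.0) = 0.06031, so d_i1 = 16.58 cm.
The intermediate image is 16.58 cm to the right of lens 1, which lies 8.650 cm to the right of lens 2 — a virtual object — so d_o2 = −8.650 cm.
Lens 2 is diverging, so f₂ = −37.0 cm.
Lens 2: 1/d_i2 = 1/f₂ − 1/d_o2 = 1/(-37.0) − 1/(-8.650) = 0.08858, so d_i2 = 11.3 cm.
The final image is real, 11.3 cm to the right of lens 2 (overall magnification ≈ -0.25).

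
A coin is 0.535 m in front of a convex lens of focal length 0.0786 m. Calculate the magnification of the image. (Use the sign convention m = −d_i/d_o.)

m = -0.172

1/d_i = 1/f − 1/d_o = 1/(0.07860) − 1/(0.535) = 10.85, so d_i = 0.09214 m.
m = −d_i/d_o = −(0.09214)/(0.535) = -0.172.
The image is real, inverted and reduced, on the far side of the lens.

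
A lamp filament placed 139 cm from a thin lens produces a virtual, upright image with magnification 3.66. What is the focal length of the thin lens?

m = −d_i/d_o ⇒ d_i = −m·d_o = −(+3.66)·(139) = -508.7 cm.
1/f = 1/d_o + 1/d_i = 1/(139) + 1/(-508.7) = 0.005228, so f = 191 cm.
Since f is positive, the thin lens is converging.

f = 191 cm (converging)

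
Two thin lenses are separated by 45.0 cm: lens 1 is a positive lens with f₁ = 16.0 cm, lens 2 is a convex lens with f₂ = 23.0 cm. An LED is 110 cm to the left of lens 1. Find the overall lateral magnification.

Lens 1: 1/d_i1 = 1/(16.0) − 1/(110) = 0.05341, so d_i1 = 18.72 cm; m₁ = −d_i1/d_o1 = -0.1702.
d_o2 = 45.0 − (18.72) = 26.28 cm.
Lens 2: 1/d_i2 = 1/(23.0) − 1/(26.28) = 0.005427, so d_i2 = 184.3 cm; m₂ = −d_i2/d_o2 = -7.012.
m = m₁·m₂ = (-0.1702)(-7.012) = +1.19.

m = +1.19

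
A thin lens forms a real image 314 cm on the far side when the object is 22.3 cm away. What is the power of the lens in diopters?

d_i = +314 cm.
1/f = 1/d_o + 1/d_i = 1/(22.3) + 1/(314) = 0.04803 cm⁻¹.
f = 20.82 cm = 0.2082 m, so P = 1/f = +4.80 D.

P = +4.80 D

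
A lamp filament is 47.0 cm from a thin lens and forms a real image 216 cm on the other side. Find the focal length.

Real image ⇒ d_i = +216 cm.
1/f = 1/d_o + 1/d_i = 1/(47.0) + 1/(216) = 0.02591, so f = 38.6 cm.
Since f is positive, the thin lens is converging.

f = 38.6 cm (converging)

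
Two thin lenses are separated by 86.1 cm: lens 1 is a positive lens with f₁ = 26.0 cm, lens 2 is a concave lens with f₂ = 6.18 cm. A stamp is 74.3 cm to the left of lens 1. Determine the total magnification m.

Lens 1: 1/d_i1 = 1/(26.0) − 1/(74.3) = 0.02500, so d_i1 = 40.00 cm; m₁ = −d_i1/d_o1 = -0.5384.
d_o2 = 86.1 − (40.00) = 46.10 cm.
f₂ = −6.18 cm (diverging).
Lens 2: 1/d_i2 = 1/(-6.18) − 1/(46.10) = -0.1835, so d_i2 = -5.449 cm; m₂ = −d_i2/d_o2 = +0.1182.
m = m₁·m₂ = (-0.5384)(+0.1182) = -0.0636.

m = -0.0636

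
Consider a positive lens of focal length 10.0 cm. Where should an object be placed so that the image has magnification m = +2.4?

5.83 cm

m = −d_i/d_o ⇒ d_i = −m·d_o.
1/f = 1/d_o + 1/d_i = 1/d_o − 1/(m·d_o) = (1 − 1/m)/d_o, so d_o = f(1 − 1/m) = (10.00)(1 − 1/(+2.4)) = 5.83 cm.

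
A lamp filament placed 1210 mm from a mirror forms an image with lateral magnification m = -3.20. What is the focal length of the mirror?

m = −d_i/d_o ⇒ d_i = −m·d_o = −(-3.20)·(1210) = 3872 mm.
1/f = 1/d_o + 1/d_i = 1/(1210) + 1/(3872) = 0.001085, so f = 922 mm.
Since f is positive, the mirror is concave.

f = 922 mm (concave)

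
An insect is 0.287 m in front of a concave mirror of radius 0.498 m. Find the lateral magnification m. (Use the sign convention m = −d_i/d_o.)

m = -6.55

f = R/2 = 0.498/2 = 0.2490 m.
1/d_i = 1/f − 1/d_o = 1/(0.2490) − 1/(0.287) = 0.5317, so d_i = 1.881 m.
m = −d_i/d_o = −(1.881)/(0.287) = -6.55.
The image is real, inverted and enlarged, in front of the mirror.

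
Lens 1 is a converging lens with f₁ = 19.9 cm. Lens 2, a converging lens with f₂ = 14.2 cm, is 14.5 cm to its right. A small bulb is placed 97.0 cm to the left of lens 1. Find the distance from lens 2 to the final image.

Lens 1: 1/d_i1 = 1/f₁ − 1/d_o1 = 1/(19.9) − 1/(97.0) = 0.03994, so d_i1 = 25.04 cm.
The intermediate image is 25.04 cm to the right of lens 1, which lies 10.54 cm to the right of lens 2 — a virtual object — so d_o2 = −10.54 cm.
Lens 2: 1/d_i2 = 1/f₂ − 1/d_o2 = 1/(14.2) − 1/(-10.54) = 0.1653, so d_i2 = 6.05 cm.
The final image is real, 6.05 cm to the right of lens 2 (overall magnification ≈ -0.15).

6.05 cm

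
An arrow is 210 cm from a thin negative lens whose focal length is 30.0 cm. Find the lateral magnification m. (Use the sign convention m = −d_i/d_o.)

For a negative lens, f = -30.0 cm.
1/d_i = 1/f − 1/d_o = 1/(-30.00) − 1/(210) = -0.03810, so d_i = -26.25 cm.
m = −d_i/d_o = −(-26.25)/(210) = +0.125.
The image is virtual, upright and reduced, on the same side as the object.

m = +0.125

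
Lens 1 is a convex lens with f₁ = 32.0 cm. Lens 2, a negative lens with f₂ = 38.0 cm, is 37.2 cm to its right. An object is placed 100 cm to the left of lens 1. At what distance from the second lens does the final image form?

Lens 1: 1/d_i1 = 1/f₁ − 1/d_o1 = 1/(32.0) − 1/(100) = 0.02125, so d_i1 = 47.06 cm.
The intermediate image is 47.06 cm to the right of lens 1, which lies 9.860 cm to the right of lens 2 — a virtual object — so d_o2 = −9.860 cm.
Lens 2 is diverging, so f₂ = −38.0 cm.
Lens 2: 1/d_i2 = 1/f₂ − 1/d_o2 = 1/(-38.0) − 1/(-9.860) = 0.07510, so d_i2 = 13.3 cm.
The final image is real, 13.3 cm to the right of lens 2 (overall magnification ≈ -0.64).

13.3 cm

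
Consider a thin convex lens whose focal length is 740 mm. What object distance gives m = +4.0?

m = −d_i/d_o ⇒ d_i = −m·d_o.
1/f = 1/d_o + 1/d_i = 1/d_o − 1/(m·d_o) = (1 − 1/m)/d_o, so d_o = f(1 − 1/m) = (740.0)(1 − 1/(+4.0)) = 555 mm.

555 mm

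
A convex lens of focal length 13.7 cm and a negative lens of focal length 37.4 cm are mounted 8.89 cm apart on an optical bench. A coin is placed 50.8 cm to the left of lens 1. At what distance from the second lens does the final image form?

Lens 1: 1/d_i1 = 1/f₁ − 1/d_o1 = 1/(13.7) − 1/(50.8) = 0.05331, so d_i1 = 18.76 cm.
The intermediate image is 18.76 cm to the right of lens 1, which lies 9.870 cm to the right of lens 2 — a virtual object — so d_o2 = −9.870 cm.
Lens 2 is diverging, so f₂ = −37.4 cm.
Lens 2: 1/d_i2 = 1/f₂ − 1/d_o2 = 1/(-37.4) − 1/(-9.870) = 0.07458, so d_i2 = 13.4 cm.
The final image is real, 13.4 cm to the right of lens 2 (overall magnification ≈ -0.50).

13.4 cm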